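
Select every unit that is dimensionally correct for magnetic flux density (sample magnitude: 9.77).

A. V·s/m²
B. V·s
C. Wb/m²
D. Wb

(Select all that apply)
A, C

magnetic flux density has SI base units: kg / (A * s^2)

Checking each option against kg / (A * s^2):
  A. V·s/m²: ✓ matches
  B. V·s: ✗ does not match
  C. Wb/m²: ✓ matches
  D. Wb: ✗ does not match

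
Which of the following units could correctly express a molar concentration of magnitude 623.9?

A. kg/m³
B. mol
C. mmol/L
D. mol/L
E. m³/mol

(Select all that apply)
C, D

molar concentration has SI base units: mol / m^3

Checking each option against mol / m^3:
  A. kg/m³: ✗ does not match
  B. mol: ✗ does not match
  C. mmol/L: ✓ matches
  D. mol/L: ✓ matches
  E. m³/mol: ✗ does not match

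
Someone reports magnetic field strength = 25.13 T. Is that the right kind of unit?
No

magnetic field strength has SI base units: A / m
T does NOT reduce to A / m; a valid unit for magnetic field strength would be e.g. A/m.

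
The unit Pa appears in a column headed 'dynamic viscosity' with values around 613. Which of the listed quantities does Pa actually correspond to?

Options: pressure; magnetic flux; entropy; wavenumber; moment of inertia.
pressure

dynamic viscosity should have units dimensionally equivalent to kg / (m * s) (e.g. Pa·s).
The given unit 'Pa' reduces to kg / (m * s^2). Of the listed options, that is the dimensionality of pressure.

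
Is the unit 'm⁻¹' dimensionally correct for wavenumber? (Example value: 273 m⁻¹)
Yes

wavenumber has SI base units: 1 / m
m⁻¹ reduces to the same SI base units, so it is a valid unit for wavenumber.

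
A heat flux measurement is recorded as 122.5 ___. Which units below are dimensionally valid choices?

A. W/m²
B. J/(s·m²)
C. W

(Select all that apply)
A, B

heat flux has SI base units: kg / s^3

Checking each option against kg / s^3:
  A. W/m²: ✓ matches
  B. J/(s·m²): ✓ matches
  C. W: ✗ does not match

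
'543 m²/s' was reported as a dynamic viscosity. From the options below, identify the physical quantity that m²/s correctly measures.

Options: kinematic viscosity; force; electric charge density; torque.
kinematic viscosity

dynamic viscosity should have units dimensionally equivalent to kg / (m * s) (e.g. Pa·s).
The given unit 'm²/s' reduces to m^2 / s. Of the listed options, that is the dimensionality of kinematic viscosity.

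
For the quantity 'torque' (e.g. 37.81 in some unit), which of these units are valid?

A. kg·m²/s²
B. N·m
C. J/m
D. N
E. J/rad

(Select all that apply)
A, B, E

torque has SI base units: kg * m^2 / s^2

Checking each option against kg * m^2 / s^2:
  A. kg·m²/s²: ✓ matches
  B. N·m: ✓ matches
  C. J/m: ✗ does not match
  D. N: ✗ does not match
  E. J/rad: ✓ matches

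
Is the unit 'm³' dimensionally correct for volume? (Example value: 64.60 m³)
Yes

volume has SI base units: m^3
m³ reduces to the same SI base units, so it is a valid unit for volume.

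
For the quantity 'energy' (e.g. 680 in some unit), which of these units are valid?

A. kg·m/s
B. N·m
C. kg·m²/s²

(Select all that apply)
B, C

energy has SI base units: kg * m^2 / s^2

Checking each option against kg * m^2 / s^2:
  A. kg·m/s: ✗ does not match
  B. N·m: ✓ matches
  C. kg·m²/s²: ✓ matches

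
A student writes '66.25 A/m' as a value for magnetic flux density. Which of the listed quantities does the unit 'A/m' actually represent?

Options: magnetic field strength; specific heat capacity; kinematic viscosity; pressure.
magnetic field strength

magnetic flux density should have units dimensionally equivalent to kg / (A * s^2) (e.g. T).
The given unit 'A/m' reduces to A / m. Of the listed options, that is the dimensionality of magnetic field strength.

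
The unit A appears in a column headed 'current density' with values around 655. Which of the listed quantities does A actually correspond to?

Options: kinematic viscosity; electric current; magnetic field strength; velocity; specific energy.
electric current

current density should have units dimensionally equivalent to A / m^2 (e.g. A/m²).
The given unit 'A' reduces to A. Of the listed options, that is the dimensionality of electric current.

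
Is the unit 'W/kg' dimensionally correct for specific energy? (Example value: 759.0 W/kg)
No

specific energy has SI base units: m^2 / s^2
W/kg does NOT reduce to m^2 / s^2; a valid unit for specific energy would be e.g. J/kg.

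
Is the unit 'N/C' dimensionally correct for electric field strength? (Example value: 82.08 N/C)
Yes

electric field strength has SI base units: kg * m / (A * s^3)
N/C reduces to the same SI base units, so it is a valid unit for electric field strength.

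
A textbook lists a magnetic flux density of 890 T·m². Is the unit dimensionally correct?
No

magnetic flux density has SI base units: kg / (A * s^2)
T·m² does NOT reduce to kg / (A * s^2); a valid unit for magnetic flux density would be e.g. T.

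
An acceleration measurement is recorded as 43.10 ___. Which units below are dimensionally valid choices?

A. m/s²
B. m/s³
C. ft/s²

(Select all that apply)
A, C

acceleration has SI base units: m / s^2

Checking each option against m / s^2:
  A. m/s²: ✓ matches
  B. m/s³: ✗ does not match
  C. ft/s²: ✓ matches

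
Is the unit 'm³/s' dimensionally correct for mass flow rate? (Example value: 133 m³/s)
No

mass flow rate has SI base units: kg / s
m³/s does NOT reduce to kg / s; a valid unit for mass flow rate would be e.g. kg/s.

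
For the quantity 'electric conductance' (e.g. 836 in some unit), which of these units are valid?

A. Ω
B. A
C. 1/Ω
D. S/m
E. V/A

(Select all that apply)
C

electric conductance has SI base units: A^2 * s^3 / (kg * m^2)

Checking each option against A^2 * s^3 / (kg * m^2):
  A. Ω: ✗ does not match
  B. A: ✗ does not match
  C. 1/Ω: ✓ matches
  D. S/m: ✗ does not match
  E. V/A: ✗ does not match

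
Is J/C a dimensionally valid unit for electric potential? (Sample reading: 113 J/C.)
Yes

electric potential has SI base units: kg * m^2 / (A * s^3)
J/C reduces to the same SI base units, so it is a valid unit for electric potential.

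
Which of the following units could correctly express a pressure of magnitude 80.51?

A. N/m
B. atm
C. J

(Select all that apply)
B

pressure has SI base units: kg / (m * s^2)

Checking each option against kg / (m * s^2):
  A. N/m: ✗ does not match
  B. atm: ✓ matches
  C. J: ✗ does not match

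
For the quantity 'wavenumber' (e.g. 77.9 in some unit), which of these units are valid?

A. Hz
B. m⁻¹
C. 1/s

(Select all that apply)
B

wavenumber has SI base units: 1 / m

Checking each option against 1 / m:
  A. Hz: ✗ does not match
  B. m⁻¹: ✓ matches
  C. 1/s: ✗ does not match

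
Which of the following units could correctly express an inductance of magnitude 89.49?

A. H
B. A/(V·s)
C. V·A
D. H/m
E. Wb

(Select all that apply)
A

inductance has SI base units: kg * m^2 / (A^2 * s^2)

Checking each option against kg * m^2 / (A^2 * s^2):
  A. H: ✓ matches
  B. A/(V·s): ✗ does not match
  C. V·A: ✗ does not match
  D. H/m: ✗ does not match
  E. Wb: ✗ does not match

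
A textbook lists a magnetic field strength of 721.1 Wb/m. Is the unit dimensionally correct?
No

magnetic field strength has SI base units: A / m
Wb/m does NOT reduce to A / m; a valid unit for magnetic field strength would be e.g. A/m.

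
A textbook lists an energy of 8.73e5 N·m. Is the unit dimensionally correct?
Yes

energy has SI base units: kg * m^2 / s^2
N·m reduces to the same SI base units, so it is a valid unit for energy.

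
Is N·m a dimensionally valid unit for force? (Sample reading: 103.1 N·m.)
No

force has SI base units: kg * m / s^2
N·m does NOT reduce to kg * m / s^2; a valid unit for force would be e.g. N.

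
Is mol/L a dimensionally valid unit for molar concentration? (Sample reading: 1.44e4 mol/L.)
Yes

molar concentration has SI base units: mol / m^3
mol/L reduces to the same SI base units, so it is a valid unit for molar concentration.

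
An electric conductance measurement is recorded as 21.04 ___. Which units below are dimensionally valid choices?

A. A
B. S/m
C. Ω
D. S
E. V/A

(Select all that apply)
D

electric conductance has SI base units: A^2 * s^3 / (kg * m^2)

Checking each option against A^2 * s^3 / (kg * m^2):
  A. A: ✗ does not match
  B. S/m: ✗ does not match
  C. Ω: ✗ does not match
  D. S: ✓ matches
  E. V/A: ✗ does not match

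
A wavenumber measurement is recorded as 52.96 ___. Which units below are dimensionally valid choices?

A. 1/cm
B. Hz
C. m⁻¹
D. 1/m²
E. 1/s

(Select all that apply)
A, C

wavenumber has SI base units: 1 / m

Checking each option against 1 / m:
  A. 1/cm: ✓ matches
  B. Hz: ✗ does not match
  C. m⁻¹: ✓ matches
  D. 1/m²: ✗ does not match
  E. 1/s: ✗ does not match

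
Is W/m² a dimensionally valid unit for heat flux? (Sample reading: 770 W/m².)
Yes

heat flux has SI base units: kg / s^3
W/m² reduces to the same SI base units, so it is a valid unit for heat flux.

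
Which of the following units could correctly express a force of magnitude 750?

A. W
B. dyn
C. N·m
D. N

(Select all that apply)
B, D

force has SI base units: kg * m / s^2

Checking each option against kg * m / s^2:
  A. W: ✗ does not match
  B. dyn: ✓ matches
  C. N·m: ✗ does not match
  D. N: ✓ matches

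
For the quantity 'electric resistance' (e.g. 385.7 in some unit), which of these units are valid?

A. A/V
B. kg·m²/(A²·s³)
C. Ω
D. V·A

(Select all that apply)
B, C

electric resistance has SI base units: kg * m^2 / (A^2 * s^3)

Checking each option against kg * m^2 / (A^2 * s^3):
  A. A/V: ✗ does not match
  B. kg·m²/(A²·s³): ✓ matches
  C. Ω: ✓ matches
  D. V·A: ✗ does not match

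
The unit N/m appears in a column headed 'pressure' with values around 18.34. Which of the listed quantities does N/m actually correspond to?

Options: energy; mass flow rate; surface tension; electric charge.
surface tension

pressure should have units dimensionally equivalent to kg / (m * s^2) (e.g. Pa).
The given unit 'N/m' reduces to kg / s^2. Of the listed options, that is the dimensionality of surface tension.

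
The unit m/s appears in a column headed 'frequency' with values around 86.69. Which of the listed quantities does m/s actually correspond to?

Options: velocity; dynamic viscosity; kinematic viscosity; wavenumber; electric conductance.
velocity

frequency should have units dimensionally equivalent to 1 / s (e.g. Hz).
The given unit 'm/s' reduces to m / s. Of the listed options, that is the dimensionality of velocity.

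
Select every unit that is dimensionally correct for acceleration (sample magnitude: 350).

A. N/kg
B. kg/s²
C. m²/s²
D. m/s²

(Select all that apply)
A, D

acceleration has SI base units: m / s^2

Checking each option against m / s^2:
  A. N/kg: ✓ matches
  B. kg/s²: ✗ does not match
  C. m²/s²: ✗ does not match
  D. m/s²: ✓ matches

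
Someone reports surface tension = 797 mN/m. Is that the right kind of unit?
Yes

surface tension has SI base units: kg / s^2
mN/m reduces to the same SI base units, so it is a valid unit for surface tension.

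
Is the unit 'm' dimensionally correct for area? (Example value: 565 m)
No

area has SI base units: m^2
m does NOT reduce to m^2; a valid unit for area would be e.g. m².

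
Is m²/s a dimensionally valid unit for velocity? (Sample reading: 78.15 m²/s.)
No

velocity has SI base units: m / s
m²/s does NOT reduce to m / s; a valid unit for velocity would be e.g. m/s.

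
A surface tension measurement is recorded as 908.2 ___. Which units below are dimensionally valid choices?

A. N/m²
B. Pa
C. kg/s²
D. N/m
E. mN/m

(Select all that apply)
C, D, E

surface tension has SI base units: kg / s^2

Checking each option against kg / s^2:
  A. N/m²: ✗ does not match
  B. Pa: ✗ does not match
  C. kg/s²: ✓ matches
  D. N/m: ✓ matches
  E. mN/m: ✓ matches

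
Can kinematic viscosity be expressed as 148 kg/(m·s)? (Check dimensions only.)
No

kinematic viscosity has SI base units: m^2 / s
kg/(m·s) does NOT reduce to m^2 / s; a valid unit for kinematic viscosity would be e.g. m²/s.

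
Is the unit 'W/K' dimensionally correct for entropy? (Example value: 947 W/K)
No

entropy has SI base units: kg * m^2 / (s^2 * K)
W/K does NOT reduce to kg * m^2 / (s^2 * K); a valid unit for entropy would be e.g. J/K.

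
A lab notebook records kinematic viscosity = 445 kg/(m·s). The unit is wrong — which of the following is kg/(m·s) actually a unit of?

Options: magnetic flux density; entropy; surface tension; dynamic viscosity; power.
dynamic viscosity

kinematic viscosity should have units dimensionally equivalent to m^2 / s (e.g. m²/s).
The given unit 'kg/(m·s)' reduces to kg / (m * s). Of the listed options, that is the dimensionality of dynamic viscosity.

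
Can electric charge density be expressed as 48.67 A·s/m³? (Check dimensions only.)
Yes

electric charge density has SI base units: A * s / m^3
A·s/m³ reduces to the same SI base units, so it is a valid unit for electric charge density.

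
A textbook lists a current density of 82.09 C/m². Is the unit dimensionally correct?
No

current density has SI base units: A / m^2
C/m² does NOT reduce to A / m^2; a valid unit for current density would be e.g. A/m².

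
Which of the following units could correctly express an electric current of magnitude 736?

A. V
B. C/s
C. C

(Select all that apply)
B

electric current has SI base units: A

Checking each option against A:
  A. V: ✗ does not match
  B. C/s: ✓ matches
  C. C: ✗ does not match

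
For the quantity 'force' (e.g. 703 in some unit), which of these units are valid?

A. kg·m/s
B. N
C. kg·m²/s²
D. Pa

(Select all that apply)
B

force has SI base units: kg * m / s^2

Checking each option against kg * m / s^2:
  A. kg·m/s: ✗ does not match
  B. N: ✓ matches
  C. kg·m²/s²: ✗ does not match
  D. Pa: ✗ does not match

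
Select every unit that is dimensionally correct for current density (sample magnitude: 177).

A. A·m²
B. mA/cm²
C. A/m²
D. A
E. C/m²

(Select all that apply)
B, C

current density has SI base units: A / m^2

Checking each option against A / m^2:
  A. A·m²: ✗ does not match
  B. mA/cm²: ✓ matches
  C. A/m²: ✓ matches
  D. A: ✗ does not match
  E. C/m²: ✗ does not match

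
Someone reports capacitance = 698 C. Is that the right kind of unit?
No

capacitance has SI base units: A^2 * s^4 / (kg * m^2)
C does NOT reduce to A^2 * s^4 / (kg * m^2); a valid unit for capacitance would be e.g. F.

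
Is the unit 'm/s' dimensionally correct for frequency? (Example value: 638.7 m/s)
No

frequency has SI base units: 1 / s
m/s does NOT reduce to 1 / s; a valid unit for frequency would be e.g. Hz.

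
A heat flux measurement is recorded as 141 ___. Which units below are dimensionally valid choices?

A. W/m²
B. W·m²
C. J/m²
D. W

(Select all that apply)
A

heat flux has SI base units: kg / s^3

Checking each option against kg / s^3:
  A. W/m²: ✓ matches
  B. W·m²: ✗ does not match
  C. J/m²: ✗ does not match
  D. W: ✗ does not match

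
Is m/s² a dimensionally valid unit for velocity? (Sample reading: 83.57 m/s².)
No

velocity has SI base units: m / s
m/s² does NOT reduce to m / s; a valid unit for velocity would be e.g. m/s.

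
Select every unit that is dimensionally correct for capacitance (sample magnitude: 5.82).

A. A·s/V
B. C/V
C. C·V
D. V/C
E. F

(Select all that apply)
A, B, E

capacitance has SI base units: A^2 * s^4 / (kg * m^2)

Checking each option against A^2 * s^4 / (kg * m^2):
  A. A·s/V: ✓ matches
  B. C/V: ✓ matches
  C. C·V: ✗ does not match
  D. V/C: ✗ does not match
  E. F: ✓ matches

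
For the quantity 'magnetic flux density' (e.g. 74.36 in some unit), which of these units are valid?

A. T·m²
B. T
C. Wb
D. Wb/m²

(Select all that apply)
B, D

magnetic flux density has SI base units: kg / (A * s^2)

Checking each option against kg / (A * s^2):
  A. T·m²: ✗ does not match
  B. T: ✓ matches
  C. Wb: ✗ does not match
  D. Wb/m²: ✓ matches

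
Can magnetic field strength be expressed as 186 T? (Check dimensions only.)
No

magnetic field strength has SI base units: A / m
T does NOT reduce to A / m; a valid unit for magnetic field strength would be e.g. A/m.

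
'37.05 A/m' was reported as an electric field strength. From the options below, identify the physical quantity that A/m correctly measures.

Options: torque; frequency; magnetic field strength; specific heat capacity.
magnetic field strength

electric field strength should have units dimensionally equivalent to kg * m / (A * s^3) (e.g. V/m).
The given unit 'A/m' reduces to A / m. Of the listed options, that is the dimensionality of magnetic field strength.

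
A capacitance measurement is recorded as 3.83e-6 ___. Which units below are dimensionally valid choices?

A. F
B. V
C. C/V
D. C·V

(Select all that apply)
A, C

capacitance has SI base units: A^2 * s^4 / (kg * m^2)

Checking each option against A^2 * s^4 / (kg * m^2):
  A. F: ✓ matches
  B. V: ✗ does not match
  C. C/V: ✓ matches
  D. C·V: ✗ does not match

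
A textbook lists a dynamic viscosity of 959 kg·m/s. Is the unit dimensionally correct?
No

dynamic viscosity has SI base units: kg / (m * s)
kg·m/s does NOT reduce to kg / (m * s); a valid unit for dynamic viscosity would be e.g. Pa·s.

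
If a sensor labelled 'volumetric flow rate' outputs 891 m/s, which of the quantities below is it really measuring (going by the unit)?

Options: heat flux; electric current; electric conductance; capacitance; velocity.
velocity

volumetric flow rate should have units dimensionally equivalent to m^3 / s (e.g. m³/s).
The given unit 'm/s' reduces to m / s. Of the listed options, that is the dimensionality of velocity.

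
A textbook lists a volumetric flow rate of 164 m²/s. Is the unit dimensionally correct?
No

volumetric flow rate has SI base units: m^3 / s
m²/s does NOT reduce to m^3 / s; a valid unit for volumetric flow rate would be e.g. m³/s.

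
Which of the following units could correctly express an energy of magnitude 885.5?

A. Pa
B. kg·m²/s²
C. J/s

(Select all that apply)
B

energy has SI base units: kg * m^2 / s^2

Checking each option against kg * m^2 / s^2:
  A. Pa: ✗ does not match
  B. kg·m²/s²: ✓ matches
  C. J/s: ✗ does not match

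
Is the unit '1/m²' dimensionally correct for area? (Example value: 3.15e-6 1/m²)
No

area has SI base units: m^2
1/m² does NOT reduce to m^2; a valid unit for area would be e.g. m².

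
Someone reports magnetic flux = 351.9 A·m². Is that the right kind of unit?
No

magnetic flux has SI base units: kg * m^2 / (A * s^2)
A·m² does NOT reduce to kg * m^2 / (A * s^2); a valid unit for magnetic flux would be e.g. Wb.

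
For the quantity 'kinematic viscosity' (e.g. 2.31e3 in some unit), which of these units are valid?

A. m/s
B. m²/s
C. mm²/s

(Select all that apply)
B, C

kinematic viscosity has SI base units: m^2 / s

Checking each option against m^2 / s:
  A. m/s: ✗ does not match
  B. m²/s: ✓ matches
  C. mm²/s: ✓ matches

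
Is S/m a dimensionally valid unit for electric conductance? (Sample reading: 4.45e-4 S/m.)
No

electric conductance has SI base units: A^2 * s^3 / (kg * m^2)
S/m does NOT reduce to A^2 * s^3 / (kg * m^2); a valid unit for electric conductance would be e.g. S.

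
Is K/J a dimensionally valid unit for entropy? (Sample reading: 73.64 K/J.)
No

entropy has SI base units: kg * m^2 / (s^2 * K)
K/J does NOT reduce to kg * m^2 / (s^2 * K); a valid unit for entropy would be e.g. J/K.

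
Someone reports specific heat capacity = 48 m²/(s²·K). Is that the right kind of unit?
Yes

specific heat capacity has SI base units: m^2 / (s^2 * K)
m²/(s²·K) reduces to the same SI base units, so it is a valid unit for specific heat capacity.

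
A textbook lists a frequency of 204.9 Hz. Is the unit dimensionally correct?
Yes

frequency has SI base units: 1 / s
Hz reduces to the same SI base units, so it is a valid unit for frequency.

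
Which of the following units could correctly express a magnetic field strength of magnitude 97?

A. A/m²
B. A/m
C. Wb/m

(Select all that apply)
B

magnetic field strength has SI base units: A / m

Checking each option against A / m:
  A. A/m²: ✗ does not match
  B. A/m: ✓ matches
  C. Wb/m: ✗ does not match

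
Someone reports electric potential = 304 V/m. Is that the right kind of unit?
No

electric potential has SI base units: kg * m^2 / (A * s^3)
V/m does NOT reduce to kg * m^2 / (A * s^3); a valid unit for electric potential would be e.g. V.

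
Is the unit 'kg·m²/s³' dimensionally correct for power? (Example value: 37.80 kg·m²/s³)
Yes

power has SI base units: kg * m^2 / s^3
kg·m²/s³ reduces to the same SI base units, so it is a valid unit for power.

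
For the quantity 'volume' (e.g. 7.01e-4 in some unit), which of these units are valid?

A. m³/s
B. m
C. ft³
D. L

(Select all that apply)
C, D

volume has SI base units: m^3

Checking each option against m^3:
  A. m³/s: ✗ does not match
  B. m: ✗ does not match
  C. ft³: ✓ matches
  D. L: ✓ matches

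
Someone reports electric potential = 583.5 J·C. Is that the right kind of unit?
No

electric potential has SI base units: kg * m^2 / (A * s^3)
J·C does NOT reduce to kg * m^2 / (A * s^3); a valid unit for electric potential would be e.g. V.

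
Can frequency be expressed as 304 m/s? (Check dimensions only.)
No

frequency has SI base units: 1 / s
m/s does NOT reduce to 1 / s; a valid unit for frequency would be e.g. Hz.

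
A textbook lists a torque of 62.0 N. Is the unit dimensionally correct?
No

torque has SI base units: kg * m^2 / s^2
N does NOT reduce to kg * m^2 / s^2; a valid unit for torque would be e.g. N·m.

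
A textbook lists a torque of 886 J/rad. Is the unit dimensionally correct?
Yes

torque has SI base units: kg * m^2 / s^2
J/rad reduces to the same SI base units, so it is a valid unit for torque.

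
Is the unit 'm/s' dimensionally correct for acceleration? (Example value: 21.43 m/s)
No

acceleration has SI base units: m / s^2
m/s does NOT reduce to m / s^2; a valid unit for acceleration would be e.g. m/s².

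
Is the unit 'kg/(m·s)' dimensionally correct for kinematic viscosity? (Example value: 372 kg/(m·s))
No

kinematic viscosity has SI base units: m^2 / s
kg/(m·s) does NOT reduce to m^2 / s; a valid unit for kinematic viscosity would be e.g. m²/s.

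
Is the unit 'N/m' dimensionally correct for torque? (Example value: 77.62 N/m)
No

torque has SI base units: kg * m^2 / s^2
N/m does NOT reduce to kg * m^2 / s^2; a valid unit for torque would be e.g. N·m.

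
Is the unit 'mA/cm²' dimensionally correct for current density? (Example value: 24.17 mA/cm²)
Yes

current density has SI base units: A / m^2
mA/cm² reduces to the same SI base units, so it is a valid unit for current density.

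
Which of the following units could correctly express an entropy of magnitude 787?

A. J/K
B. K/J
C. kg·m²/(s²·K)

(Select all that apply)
A, C

entropy has SI base units: kg * m^2 / (s^2 * K)

Checking each option against kg * m^2 / (s^2 * K):
  A. J/K: ✓ matches
  B. K/J: ✗ does not match
  C. kg·m²/(s²·K): ✓ matches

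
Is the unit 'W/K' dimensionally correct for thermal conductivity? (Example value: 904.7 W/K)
No

thermal conductivity has SI base units: kg * m / (s^3 * K)
W/K does NOT reduce to kg * m / (s^3 * K); a valid unit for thermal conductivity would be e.g. W/(m·K).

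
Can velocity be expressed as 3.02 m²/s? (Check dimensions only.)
No

velocity has SI base units: m / s
m²/s does NOT reduce to m / s; a valid unit for velocity would be e.g. m/s.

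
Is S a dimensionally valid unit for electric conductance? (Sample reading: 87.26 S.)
Yes

electric conductance has SI base units: A^2 * s^3 / (kg * m^2)
S reduces to the same SI base units, so it is a valid unit for electric conductance.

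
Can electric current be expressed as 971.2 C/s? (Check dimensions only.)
Yes

electric current has SI base units: A
C/s reduces to the same SI base units, so it is a valid unit for electric current.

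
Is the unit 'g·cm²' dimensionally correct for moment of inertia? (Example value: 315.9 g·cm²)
Yes

moment of inertia has SI base units: kg * m^2
g·cm² reduces to the same SI base units, so it is a valid unit for moment of inertia.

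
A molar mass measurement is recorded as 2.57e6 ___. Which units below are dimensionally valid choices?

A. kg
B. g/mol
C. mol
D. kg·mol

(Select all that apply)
B

molar mass has SI base units: kg / mol

Checking each option against kg / mol:
  A. kg: ✗ does not match
  B. g/mol: ✓ matches
  C. mol: ✗ does not match
  D. kg·mol: ✗ does not match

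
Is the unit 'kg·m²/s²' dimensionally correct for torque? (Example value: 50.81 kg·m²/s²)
Yes

torque has SI base units: kg * m^2 / s^2
kg·m²/s² reduces to the same SI base units, so it is a valid unit for torque.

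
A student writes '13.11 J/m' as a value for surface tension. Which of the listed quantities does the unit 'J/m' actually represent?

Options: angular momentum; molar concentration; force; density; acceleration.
force

surface tension should have units dimensionally equivalent to kg / s^2 (e.g. N/m).
The given unit 'J/m' reduces to kg * m / s^2. Of the listed options, that is the dimensionality of force.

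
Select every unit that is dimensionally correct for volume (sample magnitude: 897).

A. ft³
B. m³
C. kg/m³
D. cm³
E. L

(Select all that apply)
A, B, D, E

volume has SI base units: m^3

Checking each option against m^3:
  A. ft³: ✓ matches
  B. m³: ✓ matches
  C. kg/m³: ✗ does not match
  D. cm³: ✓ matches
  E. L: ✓ matches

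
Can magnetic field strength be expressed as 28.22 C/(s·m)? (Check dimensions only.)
Yes

magnetic field strength has SI base units: A / m
C/(s·m) reduces to the same SI base units, so it is a valid unit for magnetic field strength.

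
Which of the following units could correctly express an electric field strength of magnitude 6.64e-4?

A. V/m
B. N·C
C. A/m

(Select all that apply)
A

electric field strength has SI base units: kg * m / (A * s^3)

Checking each option against kg * m / (A * s^3):
  A. V/m: ✓ matches
  B. N·C: ✗ does not match
  C. A/m: ✗ does not match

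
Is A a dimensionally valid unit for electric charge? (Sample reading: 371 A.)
No

electric charge has SI base units: A * s
A does NOT reduce to A * s; a valid unit for electric charge would be e.g. C.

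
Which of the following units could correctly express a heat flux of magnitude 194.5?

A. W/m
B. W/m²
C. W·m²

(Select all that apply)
B

heat flux has SI base units: kg / s^3

Checking each option against kg / s^3:
  A. W/m: ✗ does not match
  B. W/m²: ✓ matches
  C. W·m²: ✗ does not match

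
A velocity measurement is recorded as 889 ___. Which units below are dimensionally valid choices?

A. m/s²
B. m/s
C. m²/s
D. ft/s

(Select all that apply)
B, D

velocity has SI base units: m / s

Checking each option against m / s:
  A. m/s²: ✗ does not match
  B. m/s: ✓ matches
  C. m²/s: ✗ does not match
  D. ft/s: ✓ matches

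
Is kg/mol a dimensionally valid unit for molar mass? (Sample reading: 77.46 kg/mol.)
Yes

molar mass has SI base units: kg / mol
kg/mol reduces to the same SI base units, so it is a valid unit for molar mass.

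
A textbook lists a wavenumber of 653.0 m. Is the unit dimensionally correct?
No

wavenumber has SI base units: 1 / m
m does NOT reduce to 1 / m; a valid unit for wavenumber would be e.g. 1/m.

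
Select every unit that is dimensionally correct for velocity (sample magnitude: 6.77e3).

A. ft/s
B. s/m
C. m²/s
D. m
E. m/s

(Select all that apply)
A, E

velocity has SI base units: m / s

Checking each option against m / s:
  A. ft/s: ✓ matches
  B. s/m: ✗ does not match
  C. m²/s: ✗ does not match
  D. m: ✗ does not match
  E. m/s: ✓ matches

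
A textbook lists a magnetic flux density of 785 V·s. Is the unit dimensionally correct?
No

magnetic flux density has SI base units: kg / (A * s^2)
V·s does NOT reduce to kg / (A * s^2); a valid unit for magnetic flux density would be e.g. T.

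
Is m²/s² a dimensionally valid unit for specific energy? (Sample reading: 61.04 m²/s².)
Yes

specific energy has SI base units: m^2 / s^2
m²/s² reduces to the same SI base units, so it is a valid unit for specific energy.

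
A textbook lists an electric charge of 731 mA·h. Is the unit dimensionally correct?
Yes

electric charge has SI base units: A * s
mA·h reduces to the same SI base units, so it is a valid unit for electric charge.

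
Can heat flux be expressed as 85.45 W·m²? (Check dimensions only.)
No

heat flux has SI base units: kg / s^3
W·m² does NOT reduce to kg / s^3; a valid unit for heat flux would be e.g. W/m².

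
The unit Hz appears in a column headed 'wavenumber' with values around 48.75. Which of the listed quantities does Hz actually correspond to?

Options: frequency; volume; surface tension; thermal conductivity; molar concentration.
frequency

wavenumber should have units dimensionally equivalent to 1 / m (e.g. 1/m).
The given unit 'Hz' reduces to 1 / s. Of the listed options, that is the dimensionality of frequency.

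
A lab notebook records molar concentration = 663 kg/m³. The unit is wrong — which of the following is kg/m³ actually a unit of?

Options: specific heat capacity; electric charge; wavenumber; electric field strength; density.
density

molar concentration should have units dimensionally equivalent to mol / m^3 (e.g. mol/m³).
The given unit 'kg/m³' reduces to kg / m^3. Of the listed options, that is the dimensionality of density.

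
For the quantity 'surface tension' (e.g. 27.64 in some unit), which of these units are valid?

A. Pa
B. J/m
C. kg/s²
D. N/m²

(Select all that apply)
C

surface tension has SI base units: kg / s^2

Checking each option against kg / s^2:
  A. Pa: ✗ does not match
  B. J/m: ✗ does not match
  C. kg/s²: ✓ matches
  D. N/m²: ✗ does not match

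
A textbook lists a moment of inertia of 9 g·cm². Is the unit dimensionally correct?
Yes

moment of inertia has SI base units: kg * m^2
g·cm² reduces to the same SI base units, so it is a valid unit for moment of inertia.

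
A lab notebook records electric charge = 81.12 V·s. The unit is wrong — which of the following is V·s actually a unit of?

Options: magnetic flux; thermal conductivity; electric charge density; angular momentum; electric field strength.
magnetic flux

electric charge should have units dimensionally equivalent to A * s (e.g. C).
The given unit 'V·s' reduces to kg * m^2 / (A * s^2). Of the listed options, that is the dimensionality of magnetic flux.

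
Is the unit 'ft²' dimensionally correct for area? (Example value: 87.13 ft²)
Yes

area has SI base units: m^2
ft² reduces to the same SI base units, so it is a valid unit for area.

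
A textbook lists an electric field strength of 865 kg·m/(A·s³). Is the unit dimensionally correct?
Yes

electric field strength has SI base units: kg * m / (A * s^3)
kg·m/(A·s³) reduces to the same SI base units, so it is a valid unit for electric field strength.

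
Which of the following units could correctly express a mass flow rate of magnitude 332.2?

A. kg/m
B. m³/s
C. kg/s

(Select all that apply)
C

mass flow rate has SI base units: kg / s

Checking each option against kg / s:
  A. kg/m: ✗ does not match
  B. m³/s: ✗ does not match
  C. kg/s: ✓ matches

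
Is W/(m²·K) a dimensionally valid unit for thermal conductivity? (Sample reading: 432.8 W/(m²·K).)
No

thermal conductivity has SI base units: kg * m / (s^3 * K)
W/(m²·K) does NOT reduce to kg * m / (s^3 * K); a valid unit for thermal conductivity would be e.g. W/(m·K).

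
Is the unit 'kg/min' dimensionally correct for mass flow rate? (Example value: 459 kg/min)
Yes

mass flow rate has SI base units: kg / s
kg/min reduces to the same SI base units, so it is a valid unit for mass flow rate.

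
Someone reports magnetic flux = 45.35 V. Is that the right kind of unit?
No

magnetic flux has SI base units: kg * m^2 / (A * s^2)
V does NOT reduce to kg * m^2 / (A * s^2); a valid unit for magnetic flux would be e.g. Wb.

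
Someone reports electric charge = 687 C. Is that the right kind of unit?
Yes

electric charge has SI base units: A * s
C reduces to the same SI base units, so it is a valid unit for electric charge.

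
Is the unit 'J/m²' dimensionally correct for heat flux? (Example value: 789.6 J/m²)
No

heat flux has SI base units: kg / s^3
J/m² does NOT reduce to kg / s^3; a valid unit for heat flux would be e.g. W/m².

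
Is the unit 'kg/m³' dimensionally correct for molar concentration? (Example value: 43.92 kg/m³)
No

molar concentration has SI base units: mol / m^3
kg/m³ does NOT reduce to mol / m^3; a valid unit for molar concentration would be e.g. mol/m³.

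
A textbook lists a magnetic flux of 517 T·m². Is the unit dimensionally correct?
Yes

magnetic flux has SI base units: kg * m^2 / (A * s^2)
T·m² reduces to the same SI base units, so it is a valid unit for magnetic flux.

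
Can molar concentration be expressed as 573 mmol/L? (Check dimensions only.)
Yes

molar concentration has SI base units: mol / m^3
mmol/L reduces to the same SI base units, so it is a valid unit for molar concentration.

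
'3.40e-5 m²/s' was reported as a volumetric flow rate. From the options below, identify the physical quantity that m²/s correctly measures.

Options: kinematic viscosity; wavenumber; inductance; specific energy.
kinematic viscosity

volumetric flow rate should have units dimensionally equivalent to m^3 / s (e.g. m³/s).
The given unit 'm²/s' reduces to m^2 / s. Of the listed options, that is the dimensionality of kinematic viscosity.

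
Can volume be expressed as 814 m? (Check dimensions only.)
No

volume has SI base units: m^3
m does NOT reduce to m^3; a valid unit for volume would be e.g. m³.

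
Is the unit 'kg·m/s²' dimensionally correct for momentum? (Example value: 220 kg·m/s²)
No

momentum has SI base units: kg * m / s
kg·m/s² does NOT reduce to kg * m / s; a valid unit for momentum would be e.g. kg·m/s.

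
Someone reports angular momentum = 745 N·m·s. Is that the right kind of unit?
Yes

angular momentum has SI base units: kg * m^2 / s
N·m·s reduces to the same SI base units, so it is a valid unit for angular momentum.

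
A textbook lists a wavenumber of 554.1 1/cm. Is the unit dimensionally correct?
Yes

wavenumber has SI base units: 1 / m
1/cm reduces to the same SI base units, so it is a valid unit for wavenumber.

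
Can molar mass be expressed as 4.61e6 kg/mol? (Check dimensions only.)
Yes

molar mass has SI base units: kg / mol
kg/mol reduces to the same SI base units, so it is a valid unit for molar mass.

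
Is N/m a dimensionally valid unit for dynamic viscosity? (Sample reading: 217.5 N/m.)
No

dynamic viscosity has SI base units: kg / (m * s)
N/m does NOT reduce to kg / (m * s); a valid unit for dynamic viscosity would be e.g. Pa·s.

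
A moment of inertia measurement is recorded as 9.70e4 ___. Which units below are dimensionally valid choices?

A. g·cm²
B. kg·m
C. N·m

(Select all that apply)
A

moment of inertia has SI base units: kg * m^2

Checking each option against kg * m^2:
  A. g·cm²: ✓ matches
  B. kg·m: ✗ does not match
  C. N·m: ✗ does not match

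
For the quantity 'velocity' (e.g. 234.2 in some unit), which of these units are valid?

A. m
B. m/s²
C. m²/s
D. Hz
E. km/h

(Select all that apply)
E

velocity has SI base units: m / s

Checking each option against m / s:
  A. m: ✗ does not match
  B. m/s²: ✗ does not match
  C. m²/s: ✗ does not match
  D. Hz: ✗ does not match
  E. km/h: ✓ matches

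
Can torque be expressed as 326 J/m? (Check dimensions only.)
No

torque has SI base units: kg * m^2 / s^2
J/m does NOT reduce to kg * m^2 / s^2; a valid unit for torque would be e.g. N·m.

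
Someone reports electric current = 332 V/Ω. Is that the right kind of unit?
Yes

electric current has SI base units: A
V/Ω reduces to the same SI base units, so it is a valid unit for electric current.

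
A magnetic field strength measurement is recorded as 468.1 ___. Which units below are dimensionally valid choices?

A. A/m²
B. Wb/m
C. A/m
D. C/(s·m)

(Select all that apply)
C, D

magnetic field strength has SI base units: A / m

Checking each option against A / m:
  A. A/m²: ✗ does not match
  B. Wb/m: ✗ does not match
  C. A/m: ✓ matches
  D. C/(s·m): ✓ matches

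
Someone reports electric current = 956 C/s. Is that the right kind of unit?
Yes

electric current has SI base units: A
C/s reduces to the same SI base units, so it is a valid unit for electric current.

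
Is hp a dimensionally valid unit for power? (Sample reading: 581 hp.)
Yes

power has SI base units: kg * m^2 / s^3
hp reduces to the same SI base units, so it is a valid unit for power.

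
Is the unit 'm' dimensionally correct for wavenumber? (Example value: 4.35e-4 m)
No

wavenumber has SI base units: 1 / m
m does NOT reduce to 1 / m; a valid unit for wavenumber would be e.g. 1/m.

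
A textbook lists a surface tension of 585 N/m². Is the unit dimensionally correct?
No

surface tension has SI base units: kg / s^2
N/m² does NOT reduce to kg / s^2; a valid unit for surface tension would be e.g. N/m.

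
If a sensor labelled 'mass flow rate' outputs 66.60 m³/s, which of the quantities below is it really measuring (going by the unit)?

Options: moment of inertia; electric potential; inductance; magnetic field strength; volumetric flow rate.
volumetric flow rate

mass flow rate should have units dimensionally equivalent to kg / s (e.g. kg/s).
The given unit 'm³/s' reduces to m^3 / s. Of the listed options, that is the dimensionality of volumetric flow rate.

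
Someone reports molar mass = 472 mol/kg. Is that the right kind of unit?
No

molar mass has SI base units: kg / mol
mol/kg does NOT reduce to kg / mol; a valid unit for molar mass would be e.g. kg/mol.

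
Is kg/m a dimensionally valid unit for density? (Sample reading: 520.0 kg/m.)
No

density has SI base units: kg / m^3
kg/m does NOT reduce to kg / m^3; a valid unit for density would be e.g. kg/m³.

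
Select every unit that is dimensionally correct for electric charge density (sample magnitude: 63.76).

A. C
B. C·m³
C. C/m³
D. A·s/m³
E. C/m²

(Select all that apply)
C, D

electric charge density has SI base units: A * s / m^3

Checking each option against A * s / m^3:
  A. C: ✗ does not match
  B. C·m³: ✗ does not match
  C. C/m³: ✓ matches
  D. A·s/m³: ✓ matches
  E. C/m²: ✗ does not match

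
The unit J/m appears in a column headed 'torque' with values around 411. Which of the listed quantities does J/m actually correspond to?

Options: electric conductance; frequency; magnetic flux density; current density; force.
force

torque should have units dimensionally equivalent to kg * m^2 / s^2 (e.g. N·m).
The given unit 'J/m' reduces to kg * m / s^2. Of the listed options, that is the dimensionality of force.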